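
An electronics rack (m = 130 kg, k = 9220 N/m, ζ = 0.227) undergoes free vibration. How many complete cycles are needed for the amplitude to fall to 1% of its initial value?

4 cycles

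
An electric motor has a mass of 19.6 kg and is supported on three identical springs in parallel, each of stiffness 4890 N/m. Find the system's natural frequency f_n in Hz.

4.35 Hz

Parallel springs add: k_eq = 3 × 4890 = 14670 N/m.
ω_n = √(k_eq/m) = √(14670/19.6) = √748.5 = 27.36 rad/s.
f_n = ω_n/(2π) = 27.36/6.283 = 4.354 Hz.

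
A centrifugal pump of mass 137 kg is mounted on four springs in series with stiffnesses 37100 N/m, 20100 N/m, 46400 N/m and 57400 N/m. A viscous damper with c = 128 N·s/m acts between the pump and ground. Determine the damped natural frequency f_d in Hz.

1.26 Hz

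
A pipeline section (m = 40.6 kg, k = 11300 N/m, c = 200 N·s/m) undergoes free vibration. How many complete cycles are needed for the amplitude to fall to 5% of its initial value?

ζ = c/(2√(km)) = 200/(2√(11300 × 40.6)) = 200/1355 = 0.1476.
Logarithmic decrement δ = 2πζ/√(1 − ζ²) = 2π × 0.1476/√(1 − 0.0218) = 0.9379.
x_n/x₀ = e^(−nδ) ≤ 0.05; take ln: n ≥ ln(1/0.05)/δ = 2.996/0.9379 = 3.194.
So 4 complete cycles are required.

4 cycles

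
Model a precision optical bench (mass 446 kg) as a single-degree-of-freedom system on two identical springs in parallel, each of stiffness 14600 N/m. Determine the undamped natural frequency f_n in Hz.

Parallel springs add: k_eq = 2 × 14600 = 29200 N/m.
ω_n = √(k_eq/m) = √(29200/446) = √65.47 = 8.091 rad/s.
f_n = ω_n/(2π) = 8.091/6.283 = 1.288 Hz.

1.29 Hz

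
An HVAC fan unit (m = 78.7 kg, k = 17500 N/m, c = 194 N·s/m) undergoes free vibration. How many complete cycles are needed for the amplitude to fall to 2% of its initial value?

ζ = c/(2√(km)) = 194/(2√(17500 × 78.7)) = 194/2347 = 0.08265.
Logarithmic decrement δ = 2πζ/√(1 − ζ²) = 2π × 0.08265/√(1 − 0.00683) = 0.5211.
x_n/x₀ = e^(−nδ) ≤ 0.02; take ln: n ≥ ln(1/0.02)/δ = 3.912/0.5211 = 7.507.
So 8 complete cycles are required.

8 cycles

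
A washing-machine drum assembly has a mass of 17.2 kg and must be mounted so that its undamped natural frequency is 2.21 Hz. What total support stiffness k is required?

3320 N/m

ω_n = 2πf_n = 2π × 2.21 = 13.89 rad/s.
k = m·ω_n² = 17.2 × 13.89² = 17.2 × 192.8 = 3316 N/m.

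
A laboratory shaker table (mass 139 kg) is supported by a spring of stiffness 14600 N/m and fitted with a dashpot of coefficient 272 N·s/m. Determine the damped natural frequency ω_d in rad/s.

10.2 rad/s

ω_n = √(k/m) = √(14600/139) = 10.25 rad/s.
Critical damping c_c = 2√(k·m) = 2√(14600 × 139) = 2849 N·s/m, so ζ = c/c_c = 272/2849 = 0.09547.
ω_d = ω_n√(1 − ζ²) = 10.25 × √(1 − 0.00911) = 10.20 rad/s.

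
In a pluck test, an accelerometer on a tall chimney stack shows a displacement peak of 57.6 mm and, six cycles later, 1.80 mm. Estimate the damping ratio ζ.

Logarithmic decrement δ = (1/n)·ln(x₀/x_n) = (1/6)·ln(57.6/1.80) = (1/6)·ln(32.00) = 0.5776.
ζ = δ/√(4π² + δ²) = 0.5776/√(39.48 + 0.334) = 0.5776/6.310 = 0.09155.

0.0915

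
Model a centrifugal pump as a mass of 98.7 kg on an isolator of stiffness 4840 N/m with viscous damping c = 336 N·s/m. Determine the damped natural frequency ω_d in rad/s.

6.79 rad/s

ω_n = √(k/m) = √(4840/98.7) = 7.003 rad/s.
Critical damping c_c = 2√(k·m) = 2√(4840 × 98.7) = 1382 N·s/m, so ζ = c/c_c = 336/1382 = 0.2431.
ω_d = ω_n√(1 − ζ²) = 7.003 × √(1 − 0.0591) = 6.793 rad/s.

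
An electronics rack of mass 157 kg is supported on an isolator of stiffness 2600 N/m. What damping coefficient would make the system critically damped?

c_c = 2√(k·m) = 2√(2600 × 157) = 2 × 638.9 = 1278 N·s/m.

1280 N·s/m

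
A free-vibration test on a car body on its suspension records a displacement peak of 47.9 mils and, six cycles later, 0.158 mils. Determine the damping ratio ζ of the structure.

Logarithmic decrement δ = (1/n)·ln(x₀/x_n) = (1/6)·ln(47.9/0.158) = (1/6)·ln(303.2) = 0.9524.
ζ = δ/√(4π² + δ²) = 0.9524/√(39.48 + 0.907) = 0.9524/6.355 = 0.1499.

0.150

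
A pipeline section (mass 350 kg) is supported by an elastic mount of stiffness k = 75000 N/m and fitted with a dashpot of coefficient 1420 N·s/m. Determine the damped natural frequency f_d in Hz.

2.31 Hz

ω_n = √(k/m) = √(75000/350) = 14.64 rad/s.
Critical damping c_c = 2√(k·m) = 2√(75000 × 350) = 10250 N·s/m, so ζ = c/c_c = 1420/10250 = 0.1386.
ω_d = ω_n√(1 − ζ²) = 14.64 × √(1 − 0.0192) = 14.50 rad/s.
f_d = ω_d/(2π) = 2.307 Hz.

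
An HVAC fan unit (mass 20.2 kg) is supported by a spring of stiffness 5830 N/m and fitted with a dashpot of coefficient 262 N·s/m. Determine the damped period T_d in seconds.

0.400 s

ω_n = √(k/m) = √(5830/20.2) = 16.99 rad/s.
Critical damping c_c = 2√(k·m) = 2√(5830 × 20.2) = 686.3 N·s/m, so ζ = c/c_c = 262/686.3 = 0.3817.
ω_d = ω_n√(1 − ζ²) = 16.99 × √(1 − 0.146) = 15.70 rad/s.
T_d = 2π/ω_d = 0.4001 s.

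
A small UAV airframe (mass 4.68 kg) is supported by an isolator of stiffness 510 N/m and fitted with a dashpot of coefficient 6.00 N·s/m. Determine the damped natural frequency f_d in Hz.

ω_n = √(k/m) = √(510.0/4.68) = 10.44 rad/s.
Critical damping c_c = 2√(k·m) = 2√(510.0 × 4.68) = 97.71 N·s/m, so ζ = c/c_c = 6.00/97.71 = 0.06141.
ω_d = ω_n√(1 − ζ²) = 10.44 × √(1 − 0.00377) = 10.42 rad/s.
f_d = ω_d/(2π) = 1.658 Hz.

1.66 Hz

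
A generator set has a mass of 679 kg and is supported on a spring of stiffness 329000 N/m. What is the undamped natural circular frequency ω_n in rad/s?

ω_n = √(k/m) = √(329000/679) = √484.5 = 22.01 rad/s.

22.0 rad/s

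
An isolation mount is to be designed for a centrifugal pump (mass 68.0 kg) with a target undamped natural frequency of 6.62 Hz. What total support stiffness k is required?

118000 N/m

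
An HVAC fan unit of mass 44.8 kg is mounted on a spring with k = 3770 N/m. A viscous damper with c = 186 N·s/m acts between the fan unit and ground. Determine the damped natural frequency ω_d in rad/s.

8.94 rad/s

ω_n = √(k/m) = √(3770/44.8) = 9.173 rad/s.
Critical damping c_c = 2√(k·m) = 2√(3770 × 44.8) = 821.9 N·s/m, so ζ = c/c_c = 186/821.9 = 0.2263.
ω_d = ω_n√(1 − ζ²) = 9.173 × √(1 − 0.0512) = 8.935 rad/s.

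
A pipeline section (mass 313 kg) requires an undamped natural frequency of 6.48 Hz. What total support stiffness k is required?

ω_n = 2πf_n = 2π × 6.48 = 40.72 rad/s.
k = m·ω_n² = 313 × 40.72² = 313 × 1658 = 518900 N/m.

519000 N/m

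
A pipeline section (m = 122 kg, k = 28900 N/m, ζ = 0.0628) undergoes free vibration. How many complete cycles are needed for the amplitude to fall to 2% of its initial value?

Logarithmic decrement δ = 2πζ/√(1 − ζ²) = 2π × 0.06280/√(1 − 0.00394) = 0.3954.
x_n/x₀ = e^(−nδ) ≤ 0.02; take ln: n ≥ ln(1/0.02)/δ = 3.912/0.3954 = 9.895.
So 10 complete cycles are required.

10 cycles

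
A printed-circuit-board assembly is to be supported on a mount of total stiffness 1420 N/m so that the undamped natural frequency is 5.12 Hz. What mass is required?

ω_n = 2πf_n = 2π × 5.12 = 32.17 rad/s.
m = k/ω_n² = 1420/32.17² = 1420/1035 = 1.372 kg.

1.37 kg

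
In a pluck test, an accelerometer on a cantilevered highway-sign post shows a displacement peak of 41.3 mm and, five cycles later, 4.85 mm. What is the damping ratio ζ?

Logarithmic decrement δ = (1/n)·ln(x₀/x_n) = (1/5)·ln(41.3/4.85) = (1/5)·ln(8.515) = 0.4284.
ζ = δ/√(4π² + δ²) = 0.4284/√(39.48 + 0.184) = 0.4284/6.298 = 0.06802.

0.0680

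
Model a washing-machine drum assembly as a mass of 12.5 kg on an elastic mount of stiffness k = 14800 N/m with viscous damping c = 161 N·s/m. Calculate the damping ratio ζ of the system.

0.187

ω_n = √(k/m) = √(14800/12.5) = 34.41 rad/s.
Critical damping c_c = 2√(k·m) = 2√(14800 × 12.5) = 860.2 N·s/m, so ζ = c/c_c = 161/860.2 = 0.1872.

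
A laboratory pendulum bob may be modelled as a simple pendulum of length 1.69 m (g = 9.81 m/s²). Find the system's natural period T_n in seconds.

For a simple pendulum ω_n = √(g/L) = √(9.81/1.69) = √5.805 = 2.409 rad/s.
T_n = 2π/ω_n = 6.283/2.409 = 2.608 s.

2.61 s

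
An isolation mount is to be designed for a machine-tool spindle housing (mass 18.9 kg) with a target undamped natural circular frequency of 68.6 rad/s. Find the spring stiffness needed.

88900 N/m

k = m·ω_n² = 18.9 × 68.60² = 18.9 × 4706 = 88940 N/m.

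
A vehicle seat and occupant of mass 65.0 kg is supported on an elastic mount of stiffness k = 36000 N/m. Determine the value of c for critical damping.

c_c = 2√(k·m) = 2√(36000 × 65.0) = 2 × 1530 = 3059 N·s/m.

3060 N·s/m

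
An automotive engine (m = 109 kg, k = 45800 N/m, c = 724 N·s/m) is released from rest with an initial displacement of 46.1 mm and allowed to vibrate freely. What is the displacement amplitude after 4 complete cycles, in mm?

ζ = c/(2√(km)) = 724/(2√(45800 × 109)) = 724/4469 = 0.1620.
Logarithmic decrement δ = 2πζ/√(1 − ζ²) = 2π × 0.1620/√(1 − 0.0262) = 1.032.
After n cycles, x_n/x₀ = e^(−nδ), so x_4 = 46.1 × e^(−4 × 1.032) = 46.1 × 0.01614 = 0.7440 mm.

0.744 mm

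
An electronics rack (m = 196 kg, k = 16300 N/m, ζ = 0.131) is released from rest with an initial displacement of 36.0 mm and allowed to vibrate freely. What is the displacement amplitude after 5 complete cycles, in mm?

Logarithmic decrement δ = 2πζ/√(1 − ζ²) = 2π × 0.1310/√(1 − 0.0172) = 0.8303.
After n cycles, x_n/x₀ = e^(−nδ), so x_5 = 36.0 × e^(−5 × 0.8303) = 36.0 × 0.01574 = 0.5668 mm.

0.567 mm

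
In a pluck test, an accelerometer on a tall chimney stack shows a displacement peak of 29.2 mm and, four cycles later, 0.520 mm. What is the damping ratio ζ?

0.158

Logarithmic decrement δ = (1/n)·ln(x₀/x_n) = (1/4)·ln(29.2/0.520) = (1/4)·ln(56.15) = 1.007.
ζ = δ/√(4π² + δ²) = 1.007/√(39.48 + 1.01) = 1.007/6.363 = 0.1583.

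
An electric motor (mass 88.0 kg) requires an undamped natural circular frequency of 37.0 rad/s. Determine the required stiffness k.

120000 N/m

k = m·ω_n² = 88.0 × 37.00² = 88.0 × 1369 = 120500 N/m.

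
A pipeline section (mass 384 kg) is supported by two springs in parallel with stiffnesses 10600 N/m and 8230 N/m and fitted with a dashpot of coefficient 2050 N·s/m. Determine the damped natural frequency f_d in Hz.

Parallel springs add: k_eq = 10600 + 8230 = 18830 N/m.
ω_n = √(k_eq/m) = √(18830/384) = 7.003 rad/s.
Critical damping c_c = 2√(k_eq·m) = 2√(18830 × 384) = 5378 N·s/m, so ζ = c/c_c = 2050/5378 = 0.3812.
ω_d = ω_n√(1 − ζ²) = 7.003 × √(1 − 0.145) = 6.474 rad/s.
f_d = ω_d/(2π) = 1.030 Hz.

1.03 Hz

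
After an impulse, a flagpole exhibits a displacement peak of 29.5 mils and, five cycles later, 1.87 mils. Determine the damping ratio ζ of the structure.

0.0875

Logarithmic decrement δ = (1/n)·ln(x₀/x_n) = (1/5)·ln(29.5/1.87) = (1/5)·ln(15.78) = 0.5517.
ζ = δ/√(4π² + δ²) = 0.5517/√(39.48 + 0.304) = 0.5517/6.307 = 0.08747.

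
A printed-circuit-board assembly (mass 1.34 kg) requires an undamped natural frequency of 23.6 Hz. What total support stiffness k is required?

29500 N/m

ω_n = 2πf_n = 2π × 23.6 = 148.3 rad/s.
k = m·ω_n² = 1.34 × 148.3² = 1.34 × 21990 = 29460 N/m.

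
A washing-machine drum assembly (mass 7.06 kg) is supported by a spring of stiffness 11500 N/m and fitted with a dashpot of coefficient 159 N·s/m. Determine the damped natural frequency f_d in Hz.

ω_n = √(k/m) = √(11500/7.06) = 40.36 rad/s.
Critical damping c_c = 2√(k·m) = 2√(11500 × 7.06) = 569.9 N·s/m, so ζ = c/c_c = 159/569.9 = 0.2790.
ω_d = ω_n√(1 − ζ²) = 40.36 × √(1 − 0.0778) = 38.76 rad/s.
f_d = ω_d/(2π) = 6.168 Hz.

6.17 Hz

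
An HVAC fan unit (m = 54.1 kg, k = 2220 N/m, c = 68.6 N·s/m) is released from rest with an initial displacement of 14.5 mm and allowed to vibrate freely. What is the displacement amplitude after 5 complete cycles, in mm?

0.637 mm

ζ = c/(2√(km)) = 68.6/(2√(2220 × 54.1)) = 68.6/693.1 = 0.09897.
Logarithmic decrement δ = 2πζ/√(1 − ζ²) = 2π × 0.09897/√(1 − 0.00980) = 0.6249.
After n cycles, x_n/x₀ = e^(−nδ), so x_5 = 14.5 × e^(−5 × 0.6249) = 14.5 × 0.04395 = 0.6373 mm.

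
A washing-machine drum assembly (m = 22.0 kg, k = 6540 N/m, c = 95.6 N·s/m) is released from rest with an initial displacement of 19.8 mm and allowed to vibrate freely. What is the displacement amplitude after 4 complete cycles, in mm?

0.813 mm

ζ = c/(2√(km)) = 95.6/(2√(6540 × 22.0)) = 95.6/758.6 = 0.1260.
Logarithmic decrement δ = 2πζ/√(1 − ζ²) = 2π × 0.1260/√(1 − 0.0159) = 0.7981.
After n cycles, x_n/x₀ = e^(−nδ), so x_4 = 19.8 × e^(−4 × 0.7981) = 19.8 × 0.04107 = 0.8131 mm.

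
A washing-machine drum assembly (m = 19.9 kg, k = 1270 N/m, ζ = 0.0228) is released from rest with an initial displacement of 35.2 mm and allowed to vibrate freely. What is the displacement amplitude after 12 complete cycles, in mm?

6.31 mm

Logarithmic decrement δ = 2πζ/√(1 − ζ²) = 2π × 0.02280/√(1 − 0.000520) = 0.1433.
After n cycles, x_n/x₀ = e^(−nδ), so x_12 = 35.2 × e^(−12 × 0.1433) = 35.2 × 0.1792 = 6.306 mm.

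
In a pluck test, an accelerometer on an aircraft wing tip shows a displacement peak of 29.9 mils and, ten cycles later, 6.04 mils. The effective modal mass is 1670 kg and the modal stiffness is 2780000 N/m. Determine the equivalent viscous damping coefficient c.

3470 N·s/m

Logarithmic decrement δ = (1/n)·ln(x₀/x_n) = (1/10)·ln(29.9/6.04) = (1/10)·ln(4.950) = 0.1599.
ζ = δ/√(4π² + δ²) = 0.1599/√(39.48 + 0.0256) = 0.1599/6.285 = 0.02545.
c = ζ · 2√(km) = 0.02545 × 2√(2780000 × 1670) = 0.02545 × 136300 = 3468 N·s/m.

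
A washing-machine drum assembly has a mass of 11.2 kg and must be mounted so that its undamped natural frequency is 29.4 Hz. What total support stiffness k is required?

ω_n = 2πf_n = 2π × 29.4 = 184.7 rad/s.
k = m·ω_n² = 11.2 × 184.7² = 11.2 × 34120 = 382200 N/m.

382000 N/m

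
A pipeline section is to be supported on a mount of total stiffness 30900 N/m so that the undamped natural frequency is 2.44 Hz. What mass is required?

ω_n = 2πf_n = 2π × 2.44 = 15.33 rad/s.
m = k/ω_n² = 30900/15.33² = 30900/235.0 = 131.5 kg.

131 kg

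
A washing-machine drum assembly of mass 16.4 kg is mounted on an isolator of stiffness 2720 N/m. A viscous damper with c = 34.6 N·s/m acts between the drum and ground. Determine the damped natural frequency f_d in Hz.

2.04 Hz

ω_n = √(k/m) = √(2720/16.4) = 12.88 rad/s.
Critical damping c_c = 2√(k·m) = 2√(2720 × 16.4) = 422.4 N·s/m, so ζ = c/c_c = 34.6/422.4 = 0.08191.
ω_d = ω_n√(1 − ζ²) = 12.88 × √(1 − 0.00671) = 12.84 rad/s.
f_d = ω_d/(2π) = 2.043 Hz.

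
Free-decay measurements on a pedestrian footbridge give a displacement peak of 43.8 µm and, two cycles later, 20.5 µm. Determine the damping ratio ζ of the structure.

Logarithmic decrement δ = (1/n)·ln(x₀/x_n) = (1/2)·ln(43.8/20.5) = (1/2)·ln(2.137) = 0.3796.
ζ = δ/√(4π² + δ²) = 0.3796/√(39.48 + 0.144) = 0.3796/6.295 = 0.06031.

0.0603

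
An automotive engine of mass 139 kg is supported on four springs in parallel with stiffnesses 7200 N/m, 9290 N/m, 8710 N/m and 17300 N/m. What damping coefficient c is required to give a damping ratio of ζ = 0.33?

Parallel springs add: k_eq = 7200 + 9290 + 8710 + 17300 = 42500 N/m.
c_c = 2√(k_eq·m) = 2√(42500 × 139) = 4861 N·s/m.
c = ζ·c_c = 0.33 × 4861 = 1604 N·s/m.

1600 N·s/m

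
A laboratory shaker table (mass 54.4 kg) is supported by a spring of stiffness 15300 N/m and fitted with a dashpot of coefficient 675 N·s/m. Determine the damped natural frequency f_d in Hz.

ω_n = √(k/m) = √(15300/54.4) = 16.77 rad/s.
Critical damping c_c = 2√(k·m) = 2√(15300 × 54.4) = 1825 N·s/m, so ζ = c/c_c = 675/1825 = 0.3699.
ω_d = ω_n√(1 − ζ²) = 16.77 × √(1 − 0.137) = 15.58 rad/s.
f_d = ω_d/(2π) = 2.480 Hz.

2.48 Hz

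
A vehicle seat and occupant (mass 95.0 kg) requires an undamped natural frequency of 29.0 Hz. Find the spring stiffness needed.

ω_n = 2πf_n = 2π × 29.0 = 182.2 rad/s.
k = m·ω_n² = 95.0 × 182.2² = 95.0 × 33200 = 3154000 N/m.

3150000 N/m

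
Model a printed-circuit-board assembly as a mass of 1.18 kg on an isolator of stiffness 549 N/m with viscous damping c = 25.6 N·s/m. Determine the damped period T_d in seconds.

0.337 s

ω_n = √(k/m) = √(549.0/1.18) = 21.57 rad/s.
Critical damping c_c = 2√(k·m) = 2√(549.0 × 1.18) = 50.90 N·s/m, so ζ = c/c_c = 25.6/50.90 = 0.5029.
ω_d = ω_n√(1 − ζ²) = 21.57 × √(1 − 0.253) = 18.64 rad/s.
T_d = 2π/ω_d = 0.3370 s.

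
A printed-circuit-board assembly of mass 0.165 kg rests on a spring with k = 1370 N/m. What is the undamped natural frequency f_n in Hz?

ω_n = √(k/m) = √(1370/0.165) = √8303 = 91.12 rad/s.
f_n = ω_n/(2π) = 91.12/6.283 = 14.50 Hz.

14.5 Hz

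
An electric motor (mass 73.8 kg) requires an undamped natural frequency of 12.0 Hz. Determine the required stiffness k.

ω_n = 2πf_n = 2π × 12.0 = 75.40 rad/s.
k = m·ω_n² = 73.8 × 75.40² = 73.8 × 5685 = 419500 N/m.

420000 N/m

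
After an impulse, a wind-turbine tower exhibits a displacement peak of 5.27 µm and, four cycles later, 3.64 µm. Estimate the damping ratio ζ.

Logarithmic decrement δ = (1/n)·ln(x₀/x_n) = (1/4)·ln(5.27/3.64) = (1/4)·ln(1.448) = 0.09251.
ζ = δ/√(4π² + δ²) = 0.09251/√(39.48 + 0.00856) = 0.09251/6.284 = 0.01472.

0.0147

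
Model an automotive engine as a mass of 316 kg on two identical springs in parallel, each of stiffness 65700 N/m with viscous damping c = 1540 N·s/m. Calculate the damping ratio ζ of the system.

Parallel springs add: k_eq = 2 × 65700 = 131400 N/m.
ω_n = √(k_eq/m) = √(131400/316) = 20.39 rad/s.
Critical damping c_c = 2√(k_eq·m) = 2√(131400 × 316) = 12890 N·s/m, so ζ = c/c_c = 1540/12890 = 0.1195.

0.119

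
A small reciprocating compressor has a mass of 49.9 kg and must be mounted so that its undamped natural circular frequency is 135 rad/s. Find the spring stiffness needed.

909000 N/m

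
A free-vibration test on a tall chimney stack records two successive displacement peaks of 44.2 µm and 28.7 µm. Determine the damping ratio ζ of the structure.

Logarithmic decrement δ = (1/n)·ln(x₀/x_n) = (1/1)·ln(44.2/28.7) = (1/1)·ln(1.540) = 0.4318.
ζ = δ/√(4π² + δ²) = 0.4318/√(39.48 + 0.186) = 0.4318/6.298 = 0.06857.

0.0686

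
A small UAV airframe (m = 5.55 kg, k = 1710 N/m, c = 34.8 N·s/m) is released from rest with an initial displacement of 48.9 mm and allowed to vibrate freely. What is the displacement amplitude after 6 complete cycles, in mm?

ζ = c/(2√(km)) = 34.8/(2√(1710 × 5.55)) = 34.8/194.8 = 0.1786.
Logarithmic decrement δ = 2πζ/√(1 − ζ²) = 2π × 0.1786/√(1 − 0.0319) = 1.141.
After n cycles, x_n/x₀ = e^(−nδ), so x_6 = 48.9 × e^(−6 × 1.141) = 48.9 × 0.001066 = 0.05215 mm.

0.0521 mm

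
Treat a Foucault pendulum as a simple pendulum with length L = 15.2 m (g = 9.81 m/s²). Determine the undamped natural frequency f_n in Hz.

For a simple pendulum ω_n = √(g/L) = √(9.81/15.2) = √0.6454 = 0.8034 rad/s.
f_n = ω_n/(2π) = 0.8034/6.283 = 0.1279 Hz.

0.128 Hz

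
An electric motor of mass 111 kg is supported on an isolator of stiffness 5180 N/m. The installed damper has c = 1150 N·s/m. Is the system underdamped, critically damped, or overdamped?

c_c = 2√(k·m) = 1517 N·s/m; ζ = c/c_c = 1150/1517 = 0.758.
Since ζ < 1 the system is underdamped.

underdamped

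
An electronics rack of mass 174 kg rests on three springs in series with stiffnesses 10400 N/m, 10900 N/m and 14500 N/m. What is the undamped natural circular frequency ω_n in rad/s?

Series springs: 1/k_eq = 1/10400 + 1/10900 + 1/14500 = 0.0002569, so k_eq = 3893 N/m.
ω_n = √(k_eq/m) = √(3893/174) = √22.37 = 4.730 rad/s.

4.73 rad/s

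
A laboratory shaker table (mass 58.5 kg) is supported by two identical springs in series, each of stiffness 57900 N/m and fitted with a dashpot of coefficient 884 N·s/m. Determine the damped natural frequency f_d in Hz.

Series springs: 1/k_eq = 2/57900, so k_eq = 57900/2 = 28950 N/m.
ω_n = √(k_eq/m) = √(28950/58.5) = 22.25 rad/s.
Critical damping c_c = 2√(k_eq·m) = 2√(28950 × 58.5) = 2603 N·s/m, so ζ = c/c_c = 884/2603 = 0.3396.
ω_d = ω_n√(1 − ζ²) = 22.25 × √(1 − 0.115) = 20.92 rad/s.
f_d = ω_d/(2π) = 3.330 Hz.

3.33 Hz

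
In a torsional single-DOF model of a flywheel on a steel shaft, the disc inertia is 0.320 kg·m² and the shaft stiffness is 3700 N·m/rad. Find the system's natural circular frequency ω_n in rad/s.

108 rad/s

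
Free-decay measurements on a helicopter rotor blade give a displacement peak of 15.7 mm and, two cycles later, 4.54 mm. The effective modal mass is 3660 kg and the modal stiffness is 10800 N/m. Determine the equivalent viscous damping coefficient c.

Logarithmic decrement δ = (1/n)·ln(x₀/x_n) = (1/2)·ln(15.7/4.54) = (1/2)·ln(3.458) = 0.6204.
ζ = δ/√(4π² + δ²) = 0.6204/√(39.48 + 0.385) = 0.6204/6.314 = 0.09826.
c = ζ · 2√(km) = 0.09826 × 2√(10800 × 3660) = 0.09826 × 12570 = 1236 N·s/m.

1240 N·s/m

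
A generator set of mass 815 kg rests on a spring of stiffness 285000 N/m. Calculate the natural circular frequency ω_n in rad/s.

ω_n = √(k/m) = √(285000/815) = √349.7 = 18.70 rad/s.

18.7 rad/s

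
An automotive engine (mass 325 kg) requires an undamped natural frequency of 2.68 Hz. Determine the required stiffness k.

92200 N/m

ω_n = 2πf_n = 2π × 2.68 = 16.84 rad/s.
k = m·ω_n² = 325 × 16.84² = 325 × 283.5 = 92150 N/m.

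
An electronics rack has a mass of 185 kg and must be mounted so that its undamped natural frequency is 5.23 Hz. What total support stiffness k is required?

ω_n = 2πf_n = 2π × 5.23 = 32.86 rad/s.
k = m·ω_n² = 185 × 32.86² = 185 × 1080 = 199800 N/m.

200000 N/m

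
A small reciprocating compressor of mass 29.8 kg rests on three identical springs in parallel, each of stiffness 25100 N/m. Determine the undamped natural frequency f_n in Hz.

8.00 Hz

Parallel springs add: k_eq = 3 × 25100 = 75300 N/m.
ω_n = √(k_eq/m) = √(75300/29.8) = √2527 = 50.27 rad/s.
f_n = ω_n/(2π) = 50.27/6.283 = 8.000 Hz.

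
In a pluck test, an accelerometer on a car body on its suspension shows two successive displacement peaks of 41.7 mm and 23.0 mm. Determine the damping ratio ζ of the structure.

0.0943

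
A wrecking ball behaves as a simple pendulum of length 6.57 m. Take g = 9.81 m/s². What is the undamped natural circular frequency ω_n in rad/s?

1.22 rad/s

For a simple pendulum ω_n = √(g/L) = √(9.81/6.57) = √1.493 = 1.222 rad/s.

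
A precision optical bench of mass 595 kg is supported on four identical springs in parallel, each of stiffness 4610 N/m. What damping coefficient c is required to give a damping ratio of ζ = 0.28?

1850 N·s/m

Parallel springs add: k_eq = 4 × 4610 = 18440 N/m.
c_c = 2√(k_eq·m) = 2√(18440 × 595) = 6625 N·s/m.
c = ζ·c_c = 0.28 × 6625 = 1855 N·s/m.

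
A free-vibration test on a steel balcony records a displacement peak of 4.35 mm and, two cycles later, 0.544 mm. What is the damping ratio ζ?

Logarithmic decrement δ = (1/n)·ln(x₀/x_n) = (1/2)·ln(4.35/0.544) = (1/2)·ln(7.996) = 1.039.
ζ = δ/√(4π² + δ²) = 1.039/√(39.48 + 1.08) = 1.039/6.369 = 0.1632.

0.163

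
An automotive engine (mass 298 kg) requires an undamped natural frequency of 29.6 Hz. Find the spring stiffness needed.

ω_n = 2πf_n = 2π × 29.6 = 186.0 rad/s.
k = m·ω_n² = 298 × 186.0² = 298 × 34590 = 10310000 N/m.

10300000 N/m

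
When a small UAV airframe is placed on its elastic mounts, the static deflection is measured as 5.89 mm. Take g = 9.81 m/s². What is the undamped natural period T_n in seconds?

ω_n = √(g/δ_st) = √(9.81/0.00589) = √1666 = 40.81 rad/s.
T_n = 2π/ω_n = 6.283/40.81 = 0.1540 s.

0.154 s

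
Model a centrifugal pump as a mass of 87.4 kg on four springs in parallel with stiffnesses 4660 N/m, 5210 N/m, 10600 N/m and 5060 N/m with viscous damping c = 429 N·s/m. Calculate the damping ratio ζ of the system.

0.144

Parallel springs add: k_eq = 4660 + 5210 + 10600 + 5060 = 25530 N/m.
ω_n = √(k_eq/m) = √(25530/87.4) = 17.09 rad/s.
Critical damping c_c = 2√(k_eq·m) = 2√(25530 × 87.4) = 2988 N·s/m, so ζ = c/c_c = 429/2988 = 0.1436.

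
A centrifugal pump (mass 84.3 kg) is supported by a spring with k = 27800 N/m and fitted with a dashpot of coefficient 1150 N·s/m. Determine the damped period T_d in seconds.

ω_n = √(k/m) = √(27800/84.3) = 18.16 rad/s.
Critical damping c_c = 2√(k·m) = 2√(27800 × 84.3) = 3062 N·s/m, so ζ = c/c_c = 1150/3062 = 0.3756.
ω_d = ω_n√(1 − ζ²) = 18.16 × √(1 − 0.141) = 16.83 rad/s.
T_d = 2π/ω_d = 0.3733 s.

0.373 s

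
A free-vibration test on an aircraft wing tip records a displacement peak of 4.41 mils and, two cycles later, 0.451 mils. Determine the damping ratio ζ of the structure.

0.179

Logarithmic decrement δ = (1/n)·ln(x₀/x_n) = (1/2)·ln(4.41/0.451) = (1/2)·ln(9.778) = 1.140.
ζ = δ/√(4π² + δ²) = 1.140/√(39.48 + 1.30) = 1.140/6.386 = 0.1785.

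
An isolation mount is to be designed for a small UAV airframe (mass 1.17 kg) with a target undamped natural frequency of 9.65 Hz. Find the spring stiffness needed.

ω_n = 2πf_n = 2π × 9.65 = 60.63 rad/s.
k = m·ω_n² = 1.17 × 60.63² = 1.17 × 3676 = 4301 N/m.

4300 N/m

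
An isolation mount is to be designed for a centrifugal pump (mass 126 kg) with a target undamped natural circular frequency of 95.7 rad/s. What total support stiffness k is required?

k = m·ω_n² = 126 × 95.70² = 126 × 9158 = 1154000 N/m.

1150000 N/m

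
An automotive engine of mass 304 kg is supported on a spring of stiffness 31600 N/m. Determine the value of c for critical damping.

c_c = 2√(k·m) = 2√(31600 × 304) = 2 × 3099 = 6199 N·s/m.

6200 N·s/m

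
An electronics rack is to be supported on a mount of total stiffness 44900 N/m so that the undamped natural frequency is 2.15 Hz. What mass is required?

ω_n = 2πf_n = 2π × 2.15 = 13.51 rad/s.
m = k/ω_n² = 44900/13.51² = 44900/182.5 = 246.0 kg.

246 kg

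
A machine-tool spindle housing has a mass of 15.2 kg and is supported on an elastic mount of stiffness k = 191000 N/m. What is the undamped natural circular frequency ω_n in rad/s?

112 rad/s

ω_n = √(k/m) = √(191000/15.2) = √12570 = 112.1 rad/s.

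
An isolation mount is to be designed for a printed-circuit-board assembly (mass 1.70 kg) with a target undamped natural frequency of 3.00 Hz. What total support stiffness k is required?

604 N/m

ω_n = 2πf_n = 2π × 3.00 = 18.85 rad/s.
k = m·ω_n² = 1.70 × 18.85² = 1.70 × 355.3 = 604.0 N/m.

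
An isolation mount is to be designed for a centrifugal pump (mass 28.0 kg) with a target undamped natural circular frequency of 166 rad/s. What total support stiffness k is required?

k = m·ω_n² = 28.0 × 166.0² = 28.0 × 27560 = 771600 N/m.

772000 N/m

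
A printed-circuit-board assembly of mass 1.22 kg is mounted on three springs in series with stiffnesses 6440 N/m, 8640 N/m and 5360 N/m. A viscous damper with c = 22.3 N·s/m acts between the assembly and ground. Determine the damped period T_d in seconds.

0.152 s

Series springs: 1/k_eq = 1/6440 + 1/8640 + 1/5360 = 0.0004576, so k_eq = 2185 N/m.
ω_n = √(k_eq/m) = √(2185/1.22) = 42.32 rad/s.
Critical damping c_c = 2√(k_eq·m) = 2√(2185 × 1.22) = 103.3 N·s/m, so ζ = c/c_c = 22.3/103.3 = 0.2159.
ω_d = ω_n√(1 − ζ²) = 42.32 × √(1 − 0.0466) = 41.33 rad/s.
T_d = 2π/ω_d = 0.1520 s.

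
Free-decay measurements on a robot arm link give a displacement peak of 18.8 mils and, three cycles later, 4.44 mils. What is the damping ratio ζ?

0.0763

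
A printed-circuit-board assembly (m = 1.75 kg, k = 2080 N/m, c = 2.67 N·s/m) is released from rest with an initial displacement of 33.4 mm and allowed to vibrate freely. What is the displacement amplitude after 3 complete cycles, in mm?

ζ = c/(2√(km)) = 2.67/(2√(2080 × 1.75)) = 2.67/120.7 = 0.02213.
Logarithmic decrement δ = 2πζ/√(1 − ζ²) = 2π × 0.02213/√(1 − 0.000490) = 0.1391.
After n cycles, x_n/x₀ = e^(−nδ), so x_3 = 33.4 × e^(−3 × 0.1391) = 33.4 × 0.6589 = 22.01 mm.

22.0 mm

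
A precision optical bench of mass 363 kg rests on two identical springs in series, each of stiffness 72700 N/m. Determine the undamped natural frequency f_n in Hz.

1.59 Hz

Series springs: 1/k_eq = 2/72700, so k_eq = 72700/2 = 36350 N/m.
ω_n = √(k_eq/m) = √(36350/363) = √100.1 = 10.01 rad/s.
f_n = ω_n/(2π) = 10.01/6.283 = 1.593 Hz.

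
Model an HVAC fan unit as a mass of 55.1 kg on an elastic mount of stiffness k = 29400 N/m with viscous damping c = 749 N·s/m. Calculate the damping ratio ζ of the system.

0.294

ω_n = √(k/m) = √(29400/55.1) = 23.10 rad/s.
Critical damping c_c = 2√(k·m) = 2√(29400 × 55.1) = 2546 N·s/m, so ζ = c/c_c = 749/2546 = 0.2942.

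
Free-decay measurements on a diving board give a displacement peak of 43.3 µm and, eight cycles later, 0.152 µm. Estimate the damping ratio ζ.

Logarithmic decrement δ = (1/n)·ln(x₀/x_n) = (1/8)·ln(43.3/0.152) = (1/8)·ln(284.9) = 0.7065.
ζ = δ/√(4π² + δ²) = 0.7065/√(39.48 + 0.499) = 0.7065/6.323 = 0.1117.

0.112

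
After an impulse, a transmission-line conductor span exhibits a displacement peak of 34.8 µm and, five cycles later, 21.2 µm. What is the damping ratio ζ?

0.0158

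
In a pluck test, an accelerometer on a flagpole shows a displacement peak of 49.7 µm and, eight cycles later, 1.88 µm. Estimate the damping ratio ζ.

Logarithmic decrement δ = (1/n)·ln(x₀/x_n) = (1/8)·ln(49.7/1.88) = (1/8)·ln(26.44) = 0.4093.
ζ = δ/√(4π² + δ²) = 0.4093/√(39.48 + 0.168) = 0.4093/6.297 = 0.06501.

0.0650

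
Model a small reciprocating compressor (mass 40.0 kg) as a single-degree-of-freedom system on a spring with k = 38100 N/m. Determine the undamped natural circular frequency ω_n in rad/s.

ω_n = √(k/m) = √(38100/40.0) = √952.5 = 30.86 rad/s.

30.9 rad/s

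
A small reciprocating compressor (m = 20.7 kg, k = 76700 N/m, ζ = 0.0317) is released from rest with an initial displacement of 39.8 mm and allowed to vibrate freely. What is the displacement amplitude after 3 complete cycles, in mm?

Logarithmic decrement δ = 2πζ/√(1 − ζ²) = 2π × 0.03170/√(1 − 0.00100) = 0.1993.
After n cycles, x_n/x₀ = e^(−nδ), so x_3 = 39.8 × e^(−3 × 0.1993) = 39.8 × 0.5500 = 21.89 mm.

21.9 mm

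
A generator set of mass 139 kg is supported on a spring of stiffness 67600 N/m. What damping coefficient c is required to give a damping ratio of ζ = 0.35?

2150 N·s/m

c_c = 2√(k·m) = 2√(67600 × 139) = 6131 N·s/m.
c = ζ·c_c = 0.35 × 6131 = 2146 N·s/m.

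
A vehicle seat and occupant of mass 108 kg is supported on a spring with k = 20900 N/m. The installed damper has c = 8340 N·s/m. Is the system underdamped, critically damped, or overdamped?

c_c = 2√(k·m) = 3005 N·s/m; ζ = c/c_c = 8340/3005 = 2.78.
Since ζ > 1 the system is overdamped.

overdamped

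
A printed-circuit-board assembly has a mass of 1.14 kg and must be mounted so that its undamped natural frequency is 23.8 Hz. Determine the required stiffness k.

ω_n = 2πf_n = 2π × 23.8 = 149.5 rad/s.
k = m·ω_n² = 1.14 × 149.5² = 1.14 × 22360 = 25490 N/m.

25500 N/m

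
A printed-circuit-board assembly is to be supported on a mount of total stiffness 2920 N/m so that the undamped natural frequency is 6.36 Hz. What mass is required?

1.83 kg

ω_n = 2πf_n = 2π × 6.36 = 39.96 rad/s.
m = k/ω_n² = 2920/39.96² = 2920/1597 = 1.829 kg.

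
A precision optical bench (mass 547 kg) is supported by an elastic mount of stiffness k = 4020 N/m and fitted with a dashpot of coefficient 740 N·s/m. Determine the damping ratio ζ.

0.250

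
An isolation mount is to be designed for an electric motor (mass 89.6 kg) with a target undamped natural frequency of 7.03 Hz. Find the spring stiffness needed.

175000 N/m

ω_n = 2πf_n = 2π × 7.03 = 44.17 rad/s.
k = m·ω_n² = 89.6 × 44.17² = 89.6 × 1951 = 174800 N/m.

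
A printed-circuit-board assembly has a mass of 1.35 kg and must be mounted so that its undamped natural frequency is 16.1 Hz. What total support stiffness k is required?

13800 N/m

ω_n = 2πf_n = 2π × 16.1 = 101.2 rad/s.
k = m·ω_n² = 1.35 × 101.2² = 1.35 × 10230 = 13810 N/m.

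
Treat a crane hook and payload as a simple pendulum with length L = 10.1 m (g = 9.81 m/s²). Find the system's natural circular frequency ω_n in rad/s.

For a simple pendulum ω_n = √(g/L) = √(9.81/10.1) = √0.9713 = 0.9855 rad/s.

0.986 rad/s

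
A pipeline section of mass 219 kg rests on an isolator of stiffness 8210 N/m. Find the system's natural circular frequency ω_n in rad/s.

ω_n = √(k/m) = √(8210/219) = √37.49 = 6.123 rad/s.

6.12 rad/s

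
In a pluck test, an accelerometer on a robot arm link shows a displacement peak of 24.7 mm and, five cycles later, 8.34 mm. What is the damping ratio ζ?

0.0345

Logarithmic decrement δ = (1/n)·ln(x₀/x_n) = (1/5)·ln(24.7/8.34) = (1/5)·ln(2.962) = 0.2171.
ζ = δ/√(4π² + δ²) = 0.2171/√(39.48 + 0.0472) = 0.2171/6.287 = 0.03454.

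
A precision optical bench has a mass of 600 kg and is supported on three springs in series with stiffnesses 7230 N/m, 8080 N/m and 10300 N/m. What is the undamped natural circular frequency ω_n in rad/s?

2.15 rad/s

Series springs: 1/k_eq = 1/7230 + 1/8080 + 1/10300 = 0.0003592, so k_eq = 2784 N/m.
ω_n = √(k_eq/m) = √(2784/600) = √4.640 = 2.154 rad/s.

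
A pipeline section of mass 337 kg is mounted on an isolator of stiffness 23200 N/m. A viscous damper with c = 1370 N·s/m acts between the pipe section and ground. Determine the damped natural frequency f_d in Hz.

1.28 Hz

ω_n = √(k/m) = √(23200/337) = 8.297 rad/s.
Critical damping c_c = 2√(k·m) = 2√(23200 × 337) = 5592 N·s/m, so ζ = c/c_c = 1370/5592 = 0.2450.
ω_d = ω_n√(1 − ζ²) = 8.297 × √(1 − 0.0600) = 8.044 rad/s.
f_d = ω_d/(2π) = 1.280 Hz.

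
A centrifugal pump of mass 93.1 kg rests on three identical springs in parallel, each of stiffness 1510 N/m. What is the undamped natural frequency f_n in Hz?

1.11 Hz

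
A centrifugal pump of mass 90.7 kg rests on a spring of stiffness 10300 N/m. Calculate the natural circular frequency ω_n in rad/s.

10.7 rad/s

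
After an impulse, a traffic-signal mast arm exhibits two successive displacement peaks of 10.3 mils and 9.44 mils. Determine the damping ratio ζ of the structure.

0.0139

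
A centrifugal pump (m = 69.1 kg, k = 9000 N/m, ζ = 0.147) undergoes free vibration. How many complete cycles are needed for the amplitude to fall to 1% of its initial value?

5 cycles

Logarithmic decrement δ = 2πζ/√(1 − ζ²) = 2π × 0.1470/√(1 − 0.0216) = 0.9338.
x_n/x₀ = e^(−nδ) ≤ 0.01; take ln: n ≥ ln(1/0.01)/δ = 4.605/0.9338 = 4.932.
So 5 complete cycles are required.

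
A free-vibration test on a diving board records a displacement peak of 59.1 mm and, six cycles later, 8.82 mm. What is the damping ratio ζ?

Logarithmic decrement δ = (1/n)·ln(x₀/x_n) = (1/6)·ln(59.1/8.82) = (1/6)·ln(6.701) = 0.3170.
ζ = δ/√(4π² + δ²) = 0.3170/√(39.48 + 0.101) = 0.3170/6.291 = 0.05039.

0.0504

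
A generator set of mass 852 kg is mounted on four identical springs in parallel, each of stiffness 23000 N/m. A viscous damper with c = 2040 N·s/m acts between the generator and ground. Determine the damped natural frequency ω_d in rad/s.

Parallel springs add: k_eq = 4 × 23000 = 92000 N/m.
ω_n = √(k_eq/m) = √(92000/852) = 10.39 rad/s.
Critical damping c_c = 2√(k_eq·m) = 2√(92000 × 852) = 17710 N·s/m, so ζ = c/c_c = 2040/17710 = 0.1152.
ω_d = ω_n√(1 − ζ²) = 10.39 × √(1 − 0.0133) = 10.32 rad/s.

10.3 rad/s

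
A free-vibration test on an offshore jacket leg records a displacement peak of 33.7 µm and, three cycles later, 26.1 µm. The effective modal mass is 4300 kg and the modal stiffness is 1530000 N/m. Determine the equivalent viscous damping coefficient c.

2200 N·s/m

Logarithmic decrement δ = (1/n)·ln(x₀/x_n) = (1/3)·ln(33.7/26.1) = (1/3)·ln(1.291) = 0.08519.
ζ = δ/√(4π² + δ²) = 0.08519/√(39.48 + 0.00726) = 0.08519/6.284 = 0.01356.
c = ζ · 2√(km) = 0.01356 × 2√(1530000 × 4300) = 0.01356 × 162200 = 2199 N·s/m.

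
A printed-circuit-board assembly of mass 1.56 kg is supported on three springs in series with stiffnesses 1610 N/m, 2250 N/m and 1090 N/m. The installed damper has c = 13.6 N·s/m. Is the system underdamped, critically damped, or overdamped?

Series springs: 1/k_eq = 1/1610 + 1/2250 + 1/1090 = 0.001983, so k_eq = 504.3 N/m.
c_c = 2√(k_eq·m) = 56.10 N·s/m; ζ = c/c_c = 13.6/56.10 = 0.242.
Since ζ < 1 the system is underdamped.

underdamped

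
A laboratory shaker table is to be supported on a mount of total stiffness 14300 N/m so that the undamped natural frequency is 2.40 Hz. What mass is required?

62.9 kg

ω_n = 2πf_n = 2π × 2.40 = 15.08 rad/s.
m = k/ω_n² = 14300/15.08² = 14300/227.4 = 62.89 kg.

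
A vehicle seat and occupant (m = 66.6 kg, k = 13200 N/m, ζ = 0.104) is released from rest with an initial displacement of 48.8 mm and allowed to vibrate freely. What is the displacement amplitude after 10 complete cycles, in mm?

Logarithmic decrement δ = 2πζ/√(1 − ζ²) = 2π × 0.1040/√(1 − 0.0108) = 0.6570.
After n cycles, x_n/x₀ = e^(−nδ), so x_10 = 48.8 × e^(−10 × 0.6570) = 48.8 × 0.001402 = 0.06840 mm.

0.0684 mm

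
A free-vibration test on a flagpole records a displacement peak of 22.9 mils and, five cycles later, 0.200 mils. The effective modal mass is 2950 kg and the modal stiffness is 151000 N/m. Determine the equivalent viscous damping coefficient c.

6300 N·s/m

Logarithmic decrement δ = (1/n)·ln(x₀/x_n) = (1/5)·ln(22.9/0.200) = (1/5)·ln(114.5) = 0.9481.
ζ = δ/√(4π² + δ²) = 0.9481/√(39.48 + 0.899) = 0.9481/6.354 = 0.1492.
c = ζ · 2√(km) = 0.1492 × 2√(151000 × 2950) = 0.1492 × 42210 = 6298 N·s/m.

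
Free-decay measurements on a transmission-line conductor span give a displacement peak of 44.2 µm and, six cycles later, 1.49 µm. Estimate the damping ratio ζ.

0.0896

Logarithmic decrement δ = (1/n)·ln(x₀/x_n) = (1/6)·ln(44.2/1.49) = (1/6)·ln(29.66) = 0.5650.
ζ = δ/√(4π² + δ²) = 0.5650/√(39.48 + 0.319) = 0.5650/6.309 = 0.08956.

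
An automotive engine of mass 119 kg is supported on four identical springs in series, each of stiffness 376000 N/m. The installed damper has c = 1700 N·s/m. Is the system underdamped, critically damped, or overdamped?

underdamped

Series springs: 1/k_eq = 4/376000, so k_eq = 376000/4 = 94000 N/m.
c_c = 2√(k_eq·m) = 6689 N·s/m; ζ = c/c_c = 1700/6689 = 0.254.
Since ζ < 1 the system is underdamped.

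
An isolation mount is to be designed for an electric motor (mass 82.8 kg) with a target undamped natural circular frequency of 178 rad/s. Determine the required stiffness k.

2620000 N/m

k = m·ω_n² = 82.8 × 178.0² = 82.8 × 31680 = 2623000 N/m.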